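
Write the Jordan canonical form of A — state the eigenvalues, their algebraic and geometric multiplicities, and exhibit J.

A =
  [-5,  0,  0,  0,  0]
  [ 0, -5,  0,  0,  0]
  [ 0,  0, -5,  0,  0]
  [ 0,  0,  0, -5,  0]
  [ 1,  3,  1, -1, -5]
J_2(-5) ⊕ J_1(-5) ⊕ J_1(-5) ⊕ J_1(-5)

The characteristic polynomial is
  det(x·I − A) = x^5 + 25*x^4 + 250*x^3 + 1250*x^2 + 3125*x + 3125 = (x + 5)^5

Eigenvalues and multiplicities (the geometric multiplicity of λ is n − rank(A − λI), which equals the number of Jordan blocks for λ):
  λ = -5: algebraic multiplicity = 5, geometric multiplicity = 4

Determining the block sizes for each eigenvalue:
  λ = -5: 4 blocks summing to 5 forces exactly one block of size 2 and the rest size 1 → block sizes [2, 1, 1, 1]

Assembling the blocks gives a Jordan form
J =
  [-5,  1,  0,  0,  0]
  [ 0, -5,  0,  0,  0]
  [ 0,  0, -5,  0,  0]
  [ 0,  0,  0, -5,  0]
  [ 0,  0,  0,  0, -5]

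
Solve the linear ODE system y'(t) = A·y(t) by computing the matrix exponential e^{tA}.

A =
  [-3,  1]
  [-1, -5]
e^{tA} =
  [t*exp(-4*t) + exp(-4*t), t*exp(-4*t)]
  [-t*exp(-4*t), -t*exp(-4*t) + exp(-4*t)]

Strategy: write A = P · J · P⁻¹ where J is a Jordan canonical form, so e^{tA} = P · e^{tJ} · P⁻¹, and e^{tJ} can be computed block-by-block.

A has Jordan form
J =
  [-4,  1]
  [ 0, -4]
(up to reordering of blocks).

Per-block formulas:
  For a 2×2 Jordan block J_2(-4): exp(t · J_2(-4)) = e^(-4t)·(I + t·N), where N is the 2×2 nilpotent shift.

After assembling e^{tJ} and conjugating by P, we get:

e^{tA} =
  [t*exp(-4*t) + exp(-4*t), t*exp(-4*t)]
  [-t*exp(-4*t), -t*exp(-4*t) + exp(-4*t)]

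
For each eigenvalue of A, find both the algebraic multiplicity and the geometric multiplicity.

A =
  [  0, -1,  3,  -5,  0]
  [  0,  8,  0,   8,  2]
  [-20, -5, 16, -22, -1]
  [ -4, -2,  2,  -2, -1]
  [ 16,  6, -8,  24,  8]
λ = 6: alg = 5, geom = 2

Step 1 — factor the characteristic polynomial to read off the algebraic multiplicities:
  χ_A(x) = (x - 6)^5

Step 2 — compute geometric multiplicities via the rank-nullity identity g(λ) = n − rank(A − λI):
  rank(A − (6)·I) = 3, so dim ker(A − (6)·I) = n − 3 = 2

Summary:
  λ = 6: algebraic multiplicity = 5, geometric multiplicity = 2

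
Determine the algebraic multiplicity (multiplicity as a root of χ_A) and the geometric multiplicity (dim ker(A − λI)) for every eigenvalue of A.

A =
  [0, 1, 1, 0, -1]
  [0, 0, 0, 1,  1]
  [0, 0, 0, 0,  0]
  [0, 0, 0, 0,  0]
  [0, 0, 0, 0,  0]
λ = 0: alg = 5, geom = 3

Step 1 — factor the characteristic polynomial to read off the algebraic multiplicities:
  χ_A(x) = x^5

Step 2 — compute geometric multiplicities via the rank-nullity identity g(λ) = n − rank(A − λI):
  rank(A − (0)·I) = 2, so dim ker(A − (0)·I) = n − 2 = 3

Summary:
  λ = 0: algebraic multiplicity = 5, geometric multiplicity = 3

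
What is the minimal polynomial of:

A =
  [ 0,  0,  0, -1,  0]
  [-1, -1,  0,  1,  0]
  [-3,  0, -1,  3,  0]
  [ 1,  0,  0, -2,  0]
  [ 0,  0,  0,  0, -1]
x^2 + 2*x + 1

The characteristic polynomial is χ_A(x) = (x + 1)^5, so the eigenvalues are known. The minimal polynomial is
  m_A(x) = Π_λ (x − λ)^{k_λ}
where k_λ is the size of the *largest* Jordan block for λ (equivalently, the smallest k with (A − λI)^k v = 0 for every generalised eigenvector v of λ).

  λ = -1: largest Jordan block has size 2, contributing (x + 1)^2

So m_A(x) = (x + 1)^2 = x^2 + 2*x + 1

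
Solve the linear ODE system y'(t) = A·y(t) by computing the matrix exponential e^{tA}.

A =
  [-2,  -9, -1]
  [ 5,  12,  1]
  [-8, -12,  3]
e^{tA} =
  [-t*exp(5*t) - 2*exp(5*t) + 3*exp(3*t), -3*t*exp(5*t) - 3*exp(5*t) + 3*exp(3*t), -t*exp(5*t)]
  [t*exp(5*t) + 2*exp(5*t) - 2*exp(3*t), 3*t*exp(5*t) + 3*exp(5*t) - 2*exp(3*t), t*exp(5*t)]
  [-2*t*exp(5*t) - 3*exp(5*t) + 3*exp(3*t), -6*t*exp(5*t) - 3*exp(5*t) + 3*exp(3*t), -2*t*exp(5*t) + exp(5*t)]

Strategy: write A = P · J · P⁻¹ where J is a Jordan canonical form, so e^{tA} = P · e^{tJ} · P⁻¹, and e^{tJ} can be computed block-by-block.

A has Jordan form
J =
  [3, 0, 0]
  [0, 5, 1]
  [0, 0, 5]
(up to reordering of blocks).

Per-block formulas:
  For a 2×2 Jordan block J_2(5): exp(t · J_2(5)) = e^(5t)·(I + t·N), where N is the 2×2 nilpotent shift.
  For a 1×1 block at λ = 3: exp(t · [3]) = [e^(3t)].

After assembling e^{tJ} and conjugating by P, we get:

e^{tA} =
  [-t*exp(5*t) - 2*exp(5*t) + 3*exp(3*t), -3*t*exp(5*t) - 3*exp(5*t) + 3*exp(3*t), -t*exp(5*t)]
  [t*exp(5*t) + 2*exp(5*t) - 2*exp(3*t), 3*t*exp(5*t) + 3*exp(5*t) - 2*exp(3*t), t*exp(5*t)]
  [-2*t*exp(5*t) - 3*exp(5*t) + 3*exp(3*t), -6*t*exp(5*t) - 3*exp(5*t) + 3*exp(3*t), -2*t*exp(5*t) + exp(5*t)]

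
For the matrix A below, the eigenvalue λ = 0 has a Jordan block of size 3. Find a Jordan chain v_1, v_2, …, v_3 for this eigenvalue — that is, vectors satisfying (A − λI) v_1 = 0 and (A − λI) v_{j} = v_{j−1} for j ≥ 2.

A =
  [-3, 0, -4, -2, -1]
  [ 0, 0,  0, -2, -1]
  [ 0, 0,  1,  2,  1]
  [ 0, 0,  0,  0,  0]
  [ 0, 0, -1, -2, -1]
A Jordan chain for λ = 0 of length 3:
v_1 = (0, -1, 0, 0, 0)ᵀ
v_2 = (1, 0, -1, 0, 1)ᵀ
v_3 = (1, 0, -1, 0, 0)ᵀ

Let N = A − (0)·I. We want v_3 with N^3 v_3 = 0 but N^2 v_3 ≠ 0; then v_{j-1} := N · v_j for j = 3, …, 2.

Pick v_3 = (1, 0, -1, 0, 0)ᵀ.
Then v_2 = N · v_3 = (1, 0, -1, 0, 1)ᵀ.
Then v_1 = N · v_2 = (0, -1, 0, 0, 0)ᵀ.

Sanity check: (A − (0)·I) v_1 = (0, 0, 0, 0, 0)ᵀ = 0. ✓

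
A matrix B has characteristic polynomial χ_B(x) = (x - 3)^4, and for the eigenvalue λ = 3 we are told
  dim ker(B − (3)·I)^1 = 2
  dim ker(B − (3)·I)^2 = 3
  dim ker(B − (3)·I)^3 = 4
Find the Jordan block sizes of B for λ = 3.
Block sizes for λ = 3: [3, 1]

From the dimensions of kernels of powers, the number of Jordan blocks of size at least j is d_j − d_{j−1} where d_j = dim ker(N^j) (with d_0 = 0). Computing the differences gives [2, 1, 1].
The number of blocks of size exactly k is (#blocks of size ≥ k) − (#blocks of size ≥ k + 1), so the partition is: 1 block(s) of size 1, 1 block(s) of size 3.
In nonincreasing order the block sizes are [3, 1].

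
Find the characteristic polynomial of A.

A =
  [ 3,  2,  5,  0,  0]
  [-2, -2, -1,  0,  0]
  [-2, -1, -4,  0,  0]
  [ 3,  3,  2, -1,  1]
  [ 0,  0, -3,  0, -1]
x^5 + 5*x^4 + 10*x^3 + 10*x^2 + 5*x + 1

Expanding det(x·I − A) (e.g. by cofactor expansion or by noting that A is similar to its Jordan form J, which has the same characteristic polynomial as A) gives
  χ_A(x) = x^5 + 5*x^4 + 10*x^3 + 10*x^2 + 5*x + 1
which factors as (x + 1)^5. The eigenvalues (with algebraic multiplicities) are λ = -1 with multiplicity 5.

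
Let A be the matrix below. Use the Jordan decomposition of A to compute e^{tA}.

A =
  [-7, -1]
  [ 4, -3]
e^{tA} =
  [-2*t*exp(-5*t) + exp(-5*t), -t*exp(-5*t)]
  [4*t*exp(-5*t), 2*t*exp(-5*t) + exp(-5*t)]

Strategy: write A = P · J · P⁻¹ where J is a Jordan canonical form, so e^{tA} = P · e^{tJ} · P⁻¹, and e^{tJ} can be computed block-by-block.

A has Jordan form
J =
  [-5,  1]
  [ 0, -5]
(up to reordering of blocks).

Per-block formulas:
  For a 2×2 Jordan block J_2(-5): exp(t · J_2(-5)) = e^(-5t)·(I + t·N), where N is the 2×2 nilpotent shift.

After assembling e^{tJ} and conjugating by P, we get:

e^{tA} =
  [-2*t*exp(-5*t) + exp(-5*t), -t*exp(-5*t)]
  [4*t*exp(-5*t), 2*t*exp(-5*t) + exp(-5*t)]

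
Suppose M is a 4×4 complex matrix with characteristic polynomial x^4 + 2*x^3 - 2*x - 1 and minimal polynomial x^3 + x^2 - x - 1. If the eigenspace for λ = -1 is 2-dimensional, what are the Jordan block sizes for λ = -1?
Block sizes for λ = -1: [2, 1]

Step 1 — from the characteristic polynomial, algebraic multiplicity of λ = -1 is 3. From dim ker(M − (-1)·I) = 2, there are exactly 2 Jordan blocks for λ = -1.
Step 2 — from the minimal polynomial, the factor (x + 1)^2 tells us the largest block for λ = -1 has size 2.
Step 3 — with total size 3, 2 blocks, and largest block 2, the block sizes (in nonincreasing order) are [2, 1].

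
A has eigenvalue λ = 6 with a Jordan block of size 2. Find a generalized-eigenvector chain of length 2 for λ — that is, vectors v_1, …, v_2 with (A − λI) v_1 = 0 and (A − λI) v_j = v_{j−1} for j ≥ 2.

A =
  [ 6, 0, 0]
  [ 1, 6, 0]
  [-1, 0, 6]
A Jordan chain for λ = 6 of length 2:
v_1 = (0, 1, -1)ᵀ
v_2 = (1, 0, 0)ᵀ

Let N = A − (6)·I. We want v_2 with N^2 v_2 = 0 but N^1 v_2 ≠ 0; then v_{j-1} := N · v_j for j = 2, …, 2.

Pick v_2 = (1, 0, 0)ᵀ.
Then v_1 = N · v_2 = (0, 1, -1)ᵀ.

Sanity check: (A − (6)·I) v_1 = (0, 0, 0)ᵀ = 0. ✓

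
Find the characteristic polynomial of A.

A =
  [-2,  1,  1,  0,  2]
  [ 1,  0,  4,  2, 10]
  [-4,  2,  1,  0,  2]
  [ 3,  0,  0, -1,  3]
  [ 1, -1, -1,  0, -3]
x^5 + 5*x^4 + 10*x^3 + 10*x^2 + 5*x + 1

Expanding det(x·I − A) (e.g. by cofactor expansion or by noting that A is similar to its Jordan form J, which has the same characteristic polynomial as A) gives
  χ_A(x) = x^5 + 5*x^4 + 10*x^3 + 10*x^2 + 5*x + 1
which factors as (x + 1)^5. The eigenvalues (with algebraic multiplicities) are λ = -1 with multiplicity 5.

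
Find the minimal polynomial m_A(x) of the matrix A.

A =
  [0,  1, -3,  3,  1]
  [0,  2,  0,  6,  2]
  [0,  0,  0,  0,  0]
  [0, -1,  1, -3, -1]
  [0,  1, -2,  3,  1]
x^3

The characteristic polynomial is χ_A(x) = x^5, so the eigenvalues are known. The minimal polynomial is
  m_A(x) = Π_λ (x − λ)^{k_λ}
where k_λ is the size of the *largest* Jordan block for λ (equivalently, the smallest k with (A − λI)^k v = 0 for every generalised eigenvector v of λ).

  λ = 0: largest Jordan block has size 3, contributing (x − 0)^3

So m_A(x) = x^3 = x^3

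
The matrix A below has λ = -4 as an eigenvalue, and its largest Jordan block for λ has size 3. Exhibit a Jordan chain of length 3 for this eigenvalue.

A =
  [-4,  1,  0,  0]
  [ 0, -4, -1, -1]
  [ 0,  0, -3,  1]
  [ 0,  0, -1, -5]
A Jordan chain for λ = -4 of length 3:
v_1 = (-1, 0, 0, 0)ᵀ
v_2 = (0, -1, 1, -1)ᵀ
v_3 = (0, 0, 1, 0)ᵀ

Let N = A − (-4)·I. We want v_3 with N^3 v_3 = 0 but N^2 v_3 ≠ 0; then v_{j-1} := N · v_j for j = 3, …, 2.

Pick v_3 = (0, 0, 1, 0)ᵀ.
Then v_2 = N · v_3 = (0, -1, 1, -1)ᵀ.
Then v_1 = N · v_2 = (-1, 0, 0, 0)ᵀ.

Sanity check: (A − (-4)·I) v_1 = (0, 0, 0, 0)ᵀ = 0. ✓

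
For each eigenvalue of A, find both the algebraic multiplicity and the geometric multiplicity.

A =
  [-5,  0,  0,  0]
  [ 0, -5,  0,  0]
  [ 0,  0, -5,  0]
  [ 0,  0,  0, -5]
λ = -5: alg = 4, geom = 4

Step 1 — factor the characteristic polynomial to read off the algebraic multiplicities:
  χ_A(x) = (x + 5)^4

Step 2 — compute geometric multiplicities via the rank-nullity identity g(λ) = n − rank(A − λI):
  rank(A − (-5)·I) = 0, so dim ker(A − (-5)·I) = n − 0 = 4

Summary:
  λ = -5: algebraic multiplicity = 4, geometric multiplicity = 4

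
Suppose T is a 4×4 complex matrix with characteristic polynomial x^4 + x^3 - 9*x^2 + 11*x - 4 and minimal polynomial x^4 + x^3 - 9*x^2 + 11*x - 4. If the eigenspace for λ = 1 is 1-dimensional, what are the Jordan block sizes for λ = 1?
Block sizes for λ = 1: [3]

Step 1 — from the characteristic polynomial, algebraic multiplicity of λ = 1 is 3. From dim ker(T − (1)·I) = 1, there are exactly 1 Jordan blocks for λ = 1.
Step 2 — from the minimal polynomial, the factor (x − 1)^3 tells us the largest block for λ = 1 has size 3.
Step 3 — with total size 3, 1 blocks, and largest block 3, the block sizes (in nonincreasing order) are [3].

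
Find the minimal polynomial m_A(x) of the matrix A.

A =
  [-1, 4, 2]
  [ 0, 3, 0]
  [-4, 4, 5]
x^2 - 4*x + 3

The characteristic polynomial is χ_A(x) = (x - 3)^2*(x - 1), so the eigenvalues are known. The minimal polynomial is
  m_A(x) = Π_λ (x − λ)^{k_λ}
where k_λ is the size of the *largest* Jordan block for λ (equivalently, the smallest k with (A − λI)^k v = 0 for every generalised eigenvector v of λ).

  λ = 1: largest Jordan block has size 1, contributing (x − 1)
  λ = 3: largest Jordan block has size 1, contributing (x − 3)

So m_A(x) = (x - 3)*(x - 1) = x^2 - 4*x + 3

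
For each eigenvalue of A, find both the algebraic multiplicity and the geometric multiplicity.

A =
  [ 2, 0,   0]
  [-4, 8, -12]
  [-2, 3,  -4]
λ = 2: alg = 3, geom = 2

Step 1 — factor the characteristic polynomial to read off the algebraic multiplicities:
  χ_A(x) = (x - 2)^3

Step 2 — compute geometric multiplicities via the rank-nullity identity g(λ) = n − rank(A − λI):
  rank(A − (2)·I) = 1, so dim ker(A − (2)·I) = n − 1 = 2

Summary:
  λ = 2: algebraic multiplicity = 3, geometric multiplicity = 2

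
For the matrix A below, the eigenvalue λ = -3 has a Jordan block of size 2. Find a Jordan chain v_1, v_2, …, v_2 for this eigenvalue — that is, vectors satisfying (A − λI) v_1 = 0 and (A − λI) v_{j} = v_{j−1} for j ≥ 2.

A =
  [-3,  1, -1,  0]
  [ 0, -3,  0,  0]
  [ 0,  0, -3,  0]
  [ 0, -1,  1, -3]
A Jordan chain for λ = -3 of length 2:
v_1 = (1, 0, 0, -1)ᵀ
v_2 = (0, 1, 0, 0)ᵀ

Let N = A − (-3)·I. We want v_2 with N^2 v_2 = 0 but N^1 v_2 ≠ 0; then v_{j-1} := N · v_j for j = 2, …, 2.

Pick v_2 = (0, 1, 0, 0)ᵀ.
Then v_1 = N · v_2 = (1, 0, 0, -1)ᵀ.

Sanity check: (A − (-3)·I) v_1 = (0, 0, 0, 0)ᵀ = 0. ✓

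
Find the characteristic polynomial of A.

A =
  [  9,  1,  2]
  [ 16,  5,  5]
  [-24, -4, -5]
x^3 - 9*x^2 + 27*x - 27

Expanding det(x·I − A) (e.g. by cofactor expansion or by noting that A is similar to its Jordan form J, which has the same characteristic polynomial as A) gives
  χ_A(x) = x^3 - 9*x^2 + 27*x - 27
which factors as (x - 3)^3. The eigenvalues (with algebraic multiplicities) are λ = 3 with multiplicity 3.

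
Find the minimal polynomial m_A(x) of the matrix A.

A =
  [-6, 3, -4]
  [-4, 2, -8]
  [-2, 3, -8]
x^2 + 8*x + 16

The characteristic polynomial is χ_A(x) = (x + 4)^3, so the eigenvalues are known. The minimal polynomial is
  m_A(x) = Π_λ (x − λ)^{k_λ}
where k_λ is the size of the *largest* Jordan block for λ (equivalently, the smallest k with (A − λI)^k v = 0 for every generalised eigenvector v of λ).

  λ = -4: largest Jordan block has size 2, contributing (x + 4)^2

So m_A(x) = (x + 4)^2 = x^2 + 8*x + 16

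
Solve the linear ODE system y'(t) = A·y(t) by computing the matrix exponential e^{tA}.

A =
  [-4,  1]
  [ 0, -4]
e^{tA} =
  [exp(-4*t), t*exp(-4*t)]
  [0, exp(-4*t)]

Strategy: write A = P · J · P⁻¹ where J is a Jordan canonical form, so e^{tA} = P · e^{tJ} · P⁻¹, and e^{tJ} can be computed block-by-block.

A has Jordan form
J =
  [-4,  1]
  [ 0, -4]
(up to reordering of blocks).

Per-block formulas:
  For a 2×2 Jordan block J_2(-4): exp(t · J_2(-4)) = e^(-4t)·(I + t·N), where N is the 2×2 nilpotent shift.

After assembling e^{tJ} and conjugating by P, we get:

e^{tA} =
  [exp(-4*t), t*exp(-4*t)]
  [0, exp(-4*t)]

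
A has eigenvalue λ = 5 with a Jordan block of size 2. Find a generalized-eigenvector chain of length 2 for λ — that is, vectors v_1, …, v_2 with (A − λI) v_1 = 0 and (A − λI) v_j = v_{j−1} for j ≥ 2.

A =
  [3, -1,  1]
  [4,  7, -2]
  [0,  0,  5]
A Jordan chain for λ = 5 of length 2:
v_1 = (-2, 4, 0)ᵀ
v_2 = (1, 0, 0)ᵀ

Let N = A − (5)·I. We want v_2 with N^2 v_2 = 0 but N^1 v_2 ≠ 0; then v_{j-1} := N · v_j for j = 2, …, 2.

Pick v_2 = (1, 0, 0)ᵀ.
Then v_1 = N · v_2 = (-2, 4, 0)ᵀ.

Sanity check: (A − (5)·I) v_1 = (0, 0, 0)ᵀ = 0. ✓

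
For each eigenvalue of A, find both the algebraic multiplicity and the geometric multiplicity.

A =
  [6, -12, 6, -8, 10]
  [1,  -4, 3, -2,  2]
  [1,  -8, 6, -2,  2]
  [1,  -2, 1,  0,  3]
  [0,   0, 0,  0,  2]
λ = 2: alg = 5, geom = 2

Step 1 — factor the characteristic polynomial to read off the algebraic multiplicities:
  χ_A(x) = (x - 2)^5

Step 2 — compute geometric multiplicities via the rank-nullity identity g(λ) = n − rank(A − λI):
  rank(A − (2)·I) = 3, so dim ker(A − (2)·I) = n − 3 = 2

Summary:
  λ = 2: algebraic multiplicity = 5, geometric multiplicity = 2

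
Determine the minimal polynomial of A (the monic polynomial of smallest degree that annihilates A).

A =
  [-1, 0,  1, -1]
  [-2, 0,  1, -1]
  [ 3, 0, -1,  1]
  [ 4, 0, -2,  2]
x^3

The characteristic polynomial is χ_A(x) = x^4, so the eigenvalues are known. The minimal polynomial is
  m_A(x) = Π_λ (x − λ)^{k_λ}
where k_λ is the size of the *largest* Jordan block for λ (equivalently, the smallest k with (A − λI)^k v = 0 for every generalised eigenvector v of λ).

  λ = 0: largest Jordan block has size 3, contributing (x − 0)^3

So m_A(x) = x^3 = x^3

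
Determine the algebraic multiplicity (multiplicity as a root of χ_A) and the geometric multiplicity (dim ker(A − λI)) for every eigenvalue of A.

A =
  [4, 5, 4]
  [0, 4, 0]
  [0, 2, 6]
λ = 4: alg = 2, geom = 1; λ = 6: alg = 1, geom = 1

Step 1 — factor the characteristic polynomial to read off the algebraic multiplicities:
  χ_A(x) = (x - 6)*(x - 4)^2

Step 2 — compute geometric multiplicities via the rank-nullity identity g(λ) = n − rank(A − λI):
  rank(A − (4)·I) = 2, so dim ker(A − (4)·I) = n − 2 = 1
  rank(A − (6)·I) = 2, so dim ker(A − (6)·I) = n − 2 = 1

Summary:
  λ = 4: algebraic multiplicity = 2, geometric multiplicity = 1
  λ = 6: algebraic multiplicity = 1, geometric multiplicity = 1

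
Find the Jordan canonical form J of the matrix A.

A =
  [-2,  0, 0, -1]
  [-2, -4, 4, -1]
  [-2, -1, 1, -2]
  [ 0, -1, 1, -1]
J_3(-2) ⊕ J_1(0)

The characteristic polynomial is
  det(x·I − A) = x^4 + 6*x^3 + 12*x^2 + 8*x = x*(x + 2)^3

Eigenvalues and multiplicities (the geometric multiplicity of λ is n − rank(A − λI), which equals the number of Jordan blocks for λ):
  λ = -2: algebraic multiplicity = 3, geometric multiplicity = 1
  λ = 0: algebraic multiplicity = 1, geometric multiplicity = 1

Determining the block sizes for each eigenvalue:
  λ = -2: one block (gm = 1), so the single block has size am = 3 → block sizes [3]
  λ = 0: one block (gm = 1), so the single block has size am = 1 → block sizes [1]

Assembling the blocks gives a Jordan form
J =
  [-2,  1,  0, 0]
  [ 0, -2,  1, 0]
  [ 0,  0, -2, 0]
  [ 0,  0,  0, 0]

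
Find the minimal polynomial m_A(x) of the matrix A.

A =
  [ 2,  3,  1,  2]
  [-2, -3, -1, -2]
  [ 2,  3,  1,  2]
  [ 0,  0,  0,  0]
x^2

The characteristic polynomial is χ_A(x) = x^4, so the eigenvalues are known. The minimal polynomial is
  m_A(x) = Π_λ (x − λ)^{k_λ}
where k_λ is the size of the *largest* Jordan block for λ (equivalently, the smallest k with (A − λI)^k v = 0 for every generalised eigenvector v of λ).

  λ = 0: largest Jordan block has size 2, contributing (x − 0)^2

So m_A(x) = x^2 = x^2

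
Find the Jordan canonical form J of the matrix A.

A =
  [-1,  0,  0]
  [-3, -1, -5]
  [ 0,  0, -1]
J_2(-1) ⊕ J_1(-1)

The characteristic polynomial is
  det(x·I − A) = x^3 + 3*x^2 + 3*x + 1 = (x + 1)^3

Eigenvalues and multiplicities (the geometric multiplicity of λ is n − rank(A − λI), which equals the number of Jordan blocks for λ):
  λ = -1: algebraic multiplicity = 3, geometric multiplicity = 2

Determining the block sizes for each eigenvalue:
  λ = -1: 2 blocks summing to 3 forces exactly one block of size 2 and the rest size 1 → block sizes [2, 1]

Assembling the blocks gives a Jordan form
J =
  [-1,  1,  0]
  [ 0, -1,  0]
  [ 0,  0, -1]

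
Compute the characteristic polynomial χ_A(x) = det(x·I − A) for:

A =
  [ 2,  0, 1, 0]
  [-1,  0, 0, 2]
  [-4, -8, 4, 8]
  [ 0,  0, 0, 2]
x^4 - 8*x^3 + 24*x^2 - 32*x + 16

Expanding det(x·I − A) (e.g. by cofactor expansion or by noting that A is similar to its Jordan form J, which has the same characteristic polynomial as A) gives
  χ_A(x) = x^4 - 8*x^3 + 24*x^2 - 32*x + 16
which factors as (x - 2)^4. The eigenvalues (with algebraic multiplicities) are λ = 2 with multiplicity 4.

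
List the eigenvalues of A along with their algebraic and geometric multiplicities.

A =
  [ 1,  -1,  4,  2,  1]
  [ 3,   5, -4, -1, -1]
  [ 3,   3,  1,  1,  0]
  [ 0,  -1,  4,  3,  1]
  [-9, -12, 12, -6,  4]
λ = 1: alg = 2, geom = 2; λ = 4: alg = 3, geom = 1

Step 1 — factor the characteristic polynomial to read off the algebraic multiplicities:
  χ_A(x) = (x - 4)^3*(x - 1)^2

Step 2 — compute geometric multiplicities via the rank-nullity identity g(λ) = n − rank(A − λI):
  rank(A − (1)·I) = 3, so dim ker(A − (1)·I) = n − 3 = 2
  rank(A − (4)·I) = 4, so dim ker(A − (4)·I) = n − 4 = 1

Summary:
  λ = 1: algebraic multiplicity = 2, geometric multiplicity = 2
  λ = 4: algebraic multiplicity = 3, geometric multiplicity = 1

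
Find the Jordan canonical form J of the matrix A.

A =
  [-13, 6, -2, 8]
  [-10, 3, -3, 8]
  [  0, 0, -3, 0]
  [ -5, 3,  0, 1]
J_3(-3) ⊕ J_1(-3)

The characteristic polynomial is
  det(x·I − A) = x^4 + 12*x^3 + 54*x^2 + 108*x + 81 = (x + 3)^4

Eigenvalues and multiplicities (the geometric multiplicity of λ is n − rank(A − λI), which equals the number of Jordan blocks for λ):
  λ = -3: algebraic multiplicity = 4, geometric multiplicity = 2

Determining the block sizes for each eigenvalue:
  λ = -3: with am = 4 and gm = 2, the partition is not yet determined (e.g. several partitions of 4 into 2 parts exist). Let N = A − (-3)·I. Computing rank(N^1) = 2, rank(N^2) = 1, rank(N^3) = 0; the number of blocks of size ≥ j is rank(N^{j−1}) − rank(N^j), giving [2, 1, 1]. So we have 1 block(s) of size 3, 1 block(s) of size 1 → block sizes [3, 1]

Assembling the blocks gives a Jordan form
J =
  [-3,  1,  0,  0]
  [ 0, -3,  1,  0]
  [ 0,  0, -3,  0]
  [ 0,  0,  0, -3]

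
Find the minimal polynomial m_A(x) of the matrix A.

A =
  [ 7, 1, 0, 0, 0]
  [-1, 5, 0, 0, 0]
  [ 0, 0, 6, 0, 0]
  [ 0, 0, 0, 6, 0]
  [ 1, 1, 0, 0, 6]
x^2 - 12*x + 36

The characteristic polynomial is χ_A(x) = (x - 6)^5, so the eigenvalues are known. The minimal polynomial is
  m_A(x) = Π_λ (x − λ)^{k_λ}
where k_λ is the size of the *largest* Jordan block for λ (equivalently, the smallest k with (A − λI)^k v = 0 for every generalised eigenvector v of λ).

  λ = 6: largest Jordan block has size 2, contributing (x − 6)^2

So m_A(x) = (x - 6)^2 = x^2 - 12*x + 36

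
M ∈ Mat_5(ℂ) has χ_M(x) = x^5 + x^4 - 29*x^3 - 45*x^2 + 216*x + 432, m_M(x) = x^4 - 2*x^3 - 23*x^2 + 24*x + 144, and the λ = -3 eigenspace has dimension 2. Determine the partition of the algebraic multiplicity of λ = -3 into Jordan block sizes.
Block sizes for λ = -3: [2, 1]

Step 1 — from the characteristic polynomial, algebraic multiplicity of λ = -3 is 3. From dim ker(M − (-3)·I) = 2, there are exactly 2 Jordan blocks for λ = -3.
Step 2 — from the minimal polynomial, the factor (x + 3)^2 tells us the largest block for λ = -3 has size 2.
Step 3 — with total size 3, 2 blocks, and largest block 2, the block sizes (in nonincreasing order) are [2, 1].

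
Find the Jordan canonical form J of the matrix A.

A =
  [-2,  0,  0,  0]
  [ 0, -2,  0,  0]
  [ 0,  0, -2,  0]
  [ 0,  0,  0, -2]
J_1(-2) ⊕ J_1(-2) ⊕ J_1(-2) ⊕ J_1(-2)

The characteristic polynomial is
  det(x·I − A) = x^4 + 8*x^3 + 24*x^2 + 32*x + 16 = (x + 2)^4

Eigenvalues and multiplicities (the geometric multiplicity of λ is n − rank(A − λI), which equals the number of Jordan blocks for λ):
  λ = -2: algebraic multiplicity = 4, geometric multiplicity = 4

Determining the block sizes for each eigenvalue:
  λ = -2: gm = am = 4, so every block has size 1 → block sizes [1, 1, 1, 1]

Assembling the blocks gives a Jordan form
J =
  [-2,  0,  0,  0]
  [ 0, -2,  0,  0]
  [ 0,  0, -2,  0]
  [ 0,  0,  0, -2]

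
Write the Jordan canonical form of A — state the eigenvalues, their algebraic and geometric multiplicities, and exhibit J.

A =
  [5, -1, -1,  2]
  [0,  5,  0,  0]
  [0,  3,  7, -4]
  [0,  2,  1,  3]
J_3(5) ⊕ J_1(5)

The characteristic polynomial is
  det(x·I − A) = x^4 - 20*x^3 + 150*x^2 - 500*x + 625 = (x - 5)^4

Eigenvalues and multiplicities (the geometric multiplicity of λ is n − rank(A − λI), which equals the number of Jordan blocks for λ):
  λ = 5: algebraic multiplicity = 4, geometric multiplicity = 2

Determining the block sizes for each eigenvalue:
  λ = 5: with am = 4 and gm = 2, the partition is not yet determined (e.g. several partitions of 4 into 2 parts exist). Let N = A − (5)·I. Computing rank(N^1) = 2, rank(N^2) = 1, rank(N^3) = 0; the number of blocks of size ≥ j is rank(N^{j−1}) − rank(N^j), giving [2, 1, 1]. So we have 1 block(s) of size 3, 1 block(s) of size 1 → block sizes [3, 1]

Assembling the blocks gives a Jordan form
J =
  [5, 1, 0, 0]
  [0, 5, 1, 0]
  [0, 0, 5, 0]
  [0, 0, 0, 5]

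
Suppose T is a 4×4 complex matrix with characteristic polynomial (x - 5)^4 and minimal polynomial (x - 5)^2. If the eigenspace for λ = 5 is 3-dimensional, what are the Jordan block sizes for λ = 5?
Block sizes for λ = 5: [2, 1, 1]

Step 1 — from the characteristic polynomial, algebraic multiplicity of λ = 5 is 4. From dim ker(T − (5)·I) = 3, there are exactly 3 Jordan blocks for λ = 5.
Step 2 — from the minimal polynomial, the factor (x − 5)^2 tells us the largest block for λ = 5 has size 2.
Step 3 — with total size 4, 3 blocks, and largest block 2, the block sizes (in nonincreasing order) are [2, 1, 1].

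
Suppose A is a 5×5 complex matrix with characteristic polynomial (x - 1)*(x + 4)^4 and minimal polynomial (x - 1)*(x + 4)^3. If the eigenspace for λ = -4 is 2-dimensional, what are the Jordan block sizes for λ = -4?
Block sizes for λ = -4: [3, 1]

Step 1 — from the characteristic polynomial, algebraic multiplicity of λ = -4 is 4. From dim ker(A − (-4)·I) = 2, there are exactly 2 Jordan blocks for λ = -4.
Step 2 — from the minimal polynomial, the factor (x + 4)^3 tells us the largest block for λ = -4 has size 3.
Step 3 — with total size 4, 2 blocks, and largest block 3, the block sizes (in nonincreasing order) are [3, 1].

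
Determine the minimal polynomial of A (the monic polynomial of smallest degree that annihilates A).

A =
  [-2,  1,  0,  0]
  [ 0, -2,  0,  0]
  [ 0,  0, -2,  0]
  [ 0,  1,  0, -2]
x^2 + 4*x + 4

The characteristic polynomial is χ_A(x) = (x + 2)^4, so the eigenvalues are known. The minimal polynomial is
  m_A(x) = Π_λ (x − λ)^{k_λ}
where k_λ is the size of the *largest* Jordan block for λ (equivalently, the smallest k with (A − λI)^k v = 0 for every generalised eigenvector v of λ).

  λ = -2: largest Jordan block has size 2, contributing (x + 2)^2

So m_A(x) = (x + 2)^2 = x^2 + 4*x + 4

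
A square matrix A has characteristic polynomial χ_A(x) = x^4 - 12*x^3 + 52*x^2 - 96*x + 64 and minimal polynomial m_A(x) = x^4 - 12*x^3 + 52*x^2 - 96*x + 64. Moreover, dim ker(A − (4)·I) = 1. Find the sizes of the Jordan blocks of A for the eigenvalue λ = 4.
Block sizes for λ = 4: [2]

Step 1 — from the characteristic polynomial, algebraic multiplicity of λ = 4 is 2. From dim ker(A − (4)·I) = 1, there are exactly 1 Jordan blocks for λ = 4.
Step 2 — from the minimal polynomial, the factor (x − 4)^2 tells us the largest block for λ = 4 has size 2.
Step 3 — with total size 2, 1 blocks, and largest block 2, the block sizes (in nonincreasing order) are [2].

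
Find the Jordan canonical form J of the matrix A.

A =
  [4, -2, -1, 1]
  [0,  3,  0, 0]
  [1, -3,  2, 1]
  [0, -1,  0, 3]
J_2(3) ⊕ J_2(3)

The characteristic polynomial is
  det(x·I − A) = x^4 - 12*x^3 + 54*x^2 - 108*x + 81 = (x - 3)^4

Eigenvalues and multiplicities (the geometric multiplicity of λ is n − rank(A − λI), which equals the number of Jordan blocks for λ):
  λ = 3: algebraic multiplicity = 4, geometric multiplicity = 2

Determining the block sizes for each eigenvalue:
  λ = 3: with am = 4 and gm = 2, the partition is not yet determined (e.g. several partitions of 4 into 2 parts exist). Let N = A − (3)·I. Computing rank(N^1) = 2, rank(N^2) = 0; the number of blocks of size ≥ j is rank(N^{j−1}) − rank(N^j), giving [2, 2]. So we have 2 block(s) of size 2 → block sizes [2, 2]

Assembling the blocks gives a Jordan form
J =
  [3, 1, 0, 0]
  [0, 3, 0, 0]
  [0, 0, 3, 1]
  [0, 0, 0, 3]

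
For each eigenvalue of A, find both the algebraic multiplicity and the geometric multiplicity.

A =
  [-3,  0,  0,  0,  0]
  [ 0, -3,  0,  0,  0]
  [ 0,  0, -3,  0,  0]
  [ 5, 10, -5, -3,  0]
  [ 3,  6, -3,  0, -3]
λ = -3: alg = 5, geom = 4

Step 1 — factor the characteristic polynomial to read off the algebraic multiplicities:
  χ_A(x) = (x + 3)^5

Step 2 — compute geometric multiplicities via the rank-nullity identity g(λ) = n − rank(A − λI):
  rank(A − (-3)·I) = 1, so dim ker(A − (-3)·I) = n − 1 = 4

Summary:
  λ = -3: algebraic multiplicity = 5, geometric multiplicity = 4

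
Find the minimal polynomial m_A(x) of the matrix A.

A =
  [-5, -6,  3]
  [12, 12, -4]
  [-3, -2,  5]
x^2 - 8*x + 16

The characteristic polynomial is χ_A(x) = (x - 4)^3, so the eigenvalues are known. The minimal polynomial is
  m_A(x) = Π_λ (x − λ)^{k_λ}
where k_λ is the size of the *largest* Jordan block for λ (equivalently, the smallest k with (A − λI)^k v = 0 for every generalised eigenvector v of λ).

  λ = 4: largest Jordan block has size 2, contributing (x − 4)^2

So m_A(x) = (x - 4)^2 = x^2 - 8*x + 16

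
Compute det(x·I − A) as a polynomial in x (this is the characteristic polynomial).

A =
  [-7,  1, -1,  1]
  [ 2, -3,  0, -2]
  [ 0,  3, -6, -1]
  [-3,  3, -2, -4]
x^4 + 20*x^3 + 150*x^2 + 500*x + 625

Expanding det(x·I − A) (e.g. by cofactor expansion or by noting that A is similar to its Jordan form J, which has the same characteristic polynomial as A) gives
  χ_A(x) = x^4 + 20*x^3 + 150*x^2 + 500*x + 625
which factors as (x + 5)^4. The eigenvalues (with algebraic multiplicities) are λ = -5 with multiplicity 4.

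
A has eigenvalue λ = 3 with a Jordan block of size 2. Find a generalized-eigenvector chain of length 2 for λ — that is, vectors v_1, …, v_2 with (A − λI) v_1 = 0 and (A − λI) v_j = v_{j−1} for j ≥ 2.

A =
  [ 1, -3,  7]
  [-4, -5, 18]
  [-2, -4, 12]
A Jordan chain for λ = 3 of length 2:
v_1 = (1, 4, 2)ᵀ
v_2 = (1, -1, 0)ᵀ

Let N = A − (3)·I. We want v_2 with N^2 v_2 = 0 but N^1 v_2 ≠ 0; then v_{j-1} := N · v_j for j = 2, …, 2.

Pick v_2 = (1, -1, 0)ᵀ.
Then v_1 = N · v_2 = (1, 4, 2)ᵀ.

Sanity check: (A − (3)·I) v_1 = (0, 0, 0)ᵀ = 0. ✓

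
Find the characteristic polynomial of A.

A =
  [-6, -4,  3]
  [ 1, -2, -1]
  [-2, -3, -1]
x^3 + 9*x^2 + 27*x + 27

Expanding det(x·I − A) (e.g. by cofactor expansion or by noting that A is similar to its Jordan form J, which has the same characteristic polynomial as A) gives
  χ_A(x) = x^3 + 9*x^2 + 27*x + 27
which factors as (x + 3)^3. The eigenvalues (with algebraic multiplicities) are λ = -3 with multiplicity 3.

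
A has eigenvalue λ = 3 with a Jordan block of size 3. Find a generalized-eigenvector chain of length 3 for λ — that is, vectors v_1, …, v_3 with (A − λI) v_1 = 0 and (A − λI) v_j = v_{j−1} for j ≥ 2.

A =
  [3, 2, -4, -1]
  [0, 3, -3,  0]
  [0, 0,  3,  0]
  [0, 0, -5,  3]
A Jordan chain for λ = 3 of length 3:
v_1 = (-1, 0, 0, 0)ᵀ
v_2 = (-4, -3, 0, -5)ᵀ
v_3 = (0, 0, 1, 0)ᵀ

Let N = A − (3)·I. We want v_3 with N^3 v_3 = 0 but N^2 v_3 ≠ 0; then v_{j-1} := N · v_j for j = 3, …, 2.

Pick v_3 = (0, 0, 1, 0)ᵀ.
Then v_2 = N · v_3 = (-4, -3, 0, -5)ᵀ.
Then v_1 = N · v_2 = (-1, 0, 0, 0)ᵀ.

Sanity check: (A − (3)·I) v_1 = (0, 0, 0, 0)ᵀ = 0. ✓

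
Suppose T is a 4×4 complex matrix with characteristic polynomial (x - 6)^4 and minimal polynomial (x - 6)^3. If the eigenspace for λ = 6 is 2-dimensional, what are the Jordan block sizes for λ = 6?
Block sizes for λ = 6: [3, 1]

Step 1 — from the characteristic polynomial, algebraic multiplicity of λ = 6 is 4. From dim ker(T − (6)·I) = 2, there are exactly 2 Jordan blocks for λ = 6.
Step 2 — from the minimal polynomial, the factor (x − 6)^3 tells us the largest block for λ = 6 has size 3.
Step 3 — with total size 4, 2 blocks, and largest block 3, the block sizes (in nonincreasing order) are [3, 1].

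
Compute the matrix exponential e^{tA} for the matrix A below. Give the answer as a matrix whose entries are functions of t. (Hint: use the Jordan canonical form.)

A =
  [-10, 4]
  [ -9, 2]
e^{tA} =
  [-6*t*exp(-4*t) + exp(-4*t), 4*t*exp(-4*t)]
  [-9*t*exp(-4*t), 6*t*exp(-4*t) + exp(-4*t)]

Strategy: write A = P · J · P⁻¹ where J is a Jordan canonical form, so e^{tA} = P · e^{tJ} · P⁻¹, and e^{tJ} can be computed block-by-block.

A has Jordan form
J =
  [-4,  1]
  [ 0, -4]
(up to reordering of blocks).

Per-block formulas:
  For a 2×2 Jordan block J_2(-4): exp(t · J_2(-4)) = e^(-4t)·(I + t·N), where N is the 2×2 nilpotent shift.

After assembling e^{tJ} and conjugating by P, we get:

e^{tA} =
  [-6*t*exp(-4*t) + exp(-4*t), 4*t*exp(-4*t)]
  [-9*t*exp(-4*t), 6*t*exp(-4*t) + exp(-4*t)]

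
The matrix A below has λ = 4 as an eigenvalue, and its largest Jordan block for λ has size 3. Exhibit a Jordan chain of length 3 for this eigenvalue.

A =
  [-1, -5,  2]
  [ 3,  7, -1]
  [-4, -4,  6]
A Jordan chain for λ = 4 of length 3:
v_1 = (2, -2, 0)ᵀ
v_2 = (-5, 3, -4)ᵀ
v_3 = (1, 0, 0)ᵀ

Let N = A − (4)·I. We want v_3 with N^3 v_3 = 0 but N^2 v_3 ≠ 0; then v_{j-1} := N · v_j for j = 3, …, 2.

Pick v_3 = (1, 0, 0)ᵀ.
Then v_2 = N · v_3 = (-5, 3, -4)ᵀ.
Then v_1 = N · v_2 = (2, -2, 0)ᵀ.

Sanity check: (A − (4)·I) v_1 = (0, 0, 0)ᵀ = 0. ✓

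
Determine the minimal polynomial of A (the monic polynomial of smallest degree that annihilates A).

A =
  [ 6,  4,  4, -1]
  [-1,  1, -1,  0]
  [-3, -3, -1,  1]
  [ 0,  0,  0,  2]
x^2 - 4*x + 4

The characteristic polynomial is χ_A(x) = (x - 2)^4, so the eigenvalues are known. The minimal polynomial is
  m_A(x) = Π_λ (x − λ)^{k_λ}
where k_λ is the size of the *largest* Jordan block for λ (equivalently, the smallest k with (A − λI)^k v = 0 for every generalised eigenvector v of λ).

  λ = 2: largest Jordan block has size 2, contributing (x − 2)^2

So m_A(x) = (x - 2)^2 = x^2 - 4*x + 4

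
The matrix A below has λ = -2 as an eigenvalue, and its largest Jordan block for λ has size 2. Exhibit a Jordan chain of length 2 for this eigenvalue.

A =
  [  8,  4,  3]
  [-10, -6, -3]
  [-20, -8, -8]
A Jordan chain for λ = -2 of length 2:
v_1 = (10, -10, -20)ᵀ
v_2 = (1, 0, 0)ᵀ

Let N = A − (-2)·I. We want v_2 with N^2 v_2 = 0 but N^1 v_2 ≠ 0; then v_{j-1} := N · v_j for j = 2, …, 2.

Pick v_2 = (1, 0, 0)ᵀ.
Then v_1 = N · v_2 = (10, -10, -20)ᵀ.

Sanity check: (A − (-2)·I) v_1 = (0, 0, 0)ᵀ = 0. ✓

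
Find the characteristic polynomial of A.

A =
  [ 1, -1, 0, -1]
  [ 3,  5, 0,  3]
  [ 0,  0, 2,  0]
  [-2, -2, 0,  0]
x^4 - 8*x^3 + 24*x^2 - 32*x + 16

Expanding det(x·I − A) (e.g. by cofactor expansion or by noting that A is similar to its Jordan form J, which has the same characteristic polynomial as A) gives
  χ_A(x) = x^4 - 8*x^3 + 24*x^2 - 32*x + 16
which factors as (x - 2)^4. The eigenvalues (with algebraic multiplicities) are λ = 2 with multiplicity 4.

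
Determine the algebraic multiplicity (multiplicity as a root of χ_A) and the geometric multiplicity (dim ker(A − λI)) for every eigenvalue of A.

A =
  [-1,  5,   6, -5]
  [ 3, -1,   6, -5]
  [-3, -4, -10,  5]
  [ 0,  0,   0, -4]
λ = -4: alg = 4, geom = 2

Step 1 — factor the characteristic polynomial to read off the algebraic multiplicities:
  χ_A(x) = (x + 4)^4

Step 2 — compute geometric multiplicities via the rank-nullity identity g(λ) = n − rank(A − λI):
  rank(A − (-4)·I) = 2, so dim ker(A − (-4)·I) = n − 2 = 2

Summary:
  λ = -4: algebraic multiplicity = 4, geometric multiplicity = 2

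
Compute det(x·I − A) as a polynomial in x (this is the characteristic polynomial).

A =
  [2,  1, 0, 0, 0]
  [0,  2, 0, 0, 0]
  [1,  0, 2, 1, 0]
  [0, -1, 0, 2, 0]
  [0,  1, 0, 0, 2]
x^5 - 10*x^4 + 40*x^3 - 80*x^2 + 80*x - 32

Expanding det(x·I − A) (e.g. by cofactor expansion or by noting that A is similar to its Jordan form J, which has the same characteristic polynomial as A) gives
  χ_A(x) = x^5 - 10*x^4 + 40*x^3 - 80*x^2 + 80*x - 32
which factors as (x - 2)^5. The eigenvalues (with algebraic multiplicities) are λ = 2 with multiplicity 5.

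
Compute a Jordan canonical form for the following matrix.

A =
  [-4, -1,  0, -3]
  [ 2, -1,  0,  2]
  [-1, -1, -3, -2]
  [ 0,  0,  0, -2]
J_1(-3) ⊕ J_1(-3) ⊕ J_2(-2)

The characteristic polynomial is
  det(x·I − A) = x^4 + 10*x^3 + 37*x^2 + 60*x + 36 = (x + 2)^2*(x + 3)^2

Eigenvalues and multiplicities (the geometric multiplicity of λ is n − rank(A − λI), which equals the number of Jordan blocks for λ):
  λ = -3: algebraic multiplicity = 2, geometric multiplicity = 2
  λ = -2: algebraic multiplicity = 2, geometric multiplicity = 1

Determining the block sizes for each eigenvalue:
  λ = -3: gm = am = 2, so every block has size 1 → block sizes [1, 1]
  λ = -2: one block (gm = 1), so the single block has size am = 2 → block sizes [2]

Assembling the blocks gives a Jordan form
J =
  [-3,  0,  0,  0]
  [ 0, -3,  0,  0]
  [ 0,  0, -2,  1]
  [ 0,  0,  0, -2]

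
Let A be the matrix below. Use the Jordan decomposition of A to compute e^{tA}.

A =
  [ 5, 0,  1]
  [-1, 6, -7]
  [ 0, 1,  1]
e^{tA} =
  [t^2*exp(4*t)/2 + t*exp(4*t) + exp(4*t), t^2*exp(4*t)/2, -t^2*exp(4*t) + t*exp(4*t)]
  [-3*t^2*exp(4*t)/2 - t*exp(4*t), -3*t^2*exp(4*t)/2 + 2*t*exp(4*t) + exp(4*t), 3*t^2*exp(4*t) - 7*t*exp(4*t)]
  [-t^2*exp(4*t)/2, -t^2*exp(4*t)/2 + t*exp(4*t), t^2*exp(4*t) - 3*t*exp(4*t) + exp(4*t)]

Strategy: write A = P · J · P⁻¹ where J is a Jordan canonical form, so e^{tA} = P · e^{tJ} · P⁻¹, and e^{tJ} can be computed block-by-block.

A has Jordan form
J =
  [4, 1, 0]
  [0, 4, 1]
  [0, 0, 4]
(up to reordering of blocks).

Per-block formulas:
  For a 3×3 Jordan block J_3(4): exp(t · J_3(4)) = e^(4t)·(I + t·N + (t^2/2)·N^2), where N is the 3×3 nilpotent shift.

After assembling e^{tJ} and conjugating by P, we get:

e^{tA} =
  [t^2*exp(4*t)/2 + t*exp(4*t) + exp(4*t), t^2*exp(4*t)/2, -t^2*exp(4*t) + t*exp(4*t)]
  [-3*t^2*exp(4*t)/2 - t*exp(4*t), -3*t^2*exp(4*t)/2 + 2*t*exp(4*t) + exp(4*t), 3*t^2*exp(4*t) - 7*t*exp(4*t)]
  [-t^2*exp(4*t)/2, -t^2*exp(4*t)/2 + t*exp(4*t), t^2*exp(4*t) - 3*t*exp(4*t) + exp(4*t)]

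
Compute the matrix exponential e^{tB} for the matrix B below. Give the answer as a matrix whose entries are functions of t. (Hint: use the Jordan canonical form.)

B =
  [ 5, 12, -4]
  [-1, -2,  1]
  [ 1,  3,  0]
e^{tB} =
  [4*t*exp(t) + exp(t), 12*t*exp(t), -4*t*exp(t)]
  [-t*exp(t), -3*t*exp(t) + exp(t), t*exp(t)]
  [t*exp(t), 3*t*exp(t), -t*exp(t) + exp(t)]

Strategy: write B = P · J · P⁻¹ where J is a Jordan canonical form, so e^{tB} = P · e^{tJ} · P⁻¹, and e^{tJ} can be computed block-by-block.

B has Jordan form
J =
  [1, 1, 0]
  [0, 1, 0]
  [0, 0, 1]
(up to reordering of blocks).

Per-block formulas:
  For a 2×2 Jordan block J_2(1): exp(t · J_2(1)) = e^(1t)·(I + t·N), where N is the 2×2 nilpotent shift.
  For a 1×1 block at λ = 1: exp(t · [1]) = [e^(1t)].

After assembling e^{tJ} and conjugating by P, we get:

e^{tB} =
  [4*t*exp(t) + exp(t), 12*t*exp(t), -4*t*exp(t)]
  [-t*exp(t), -3*t*exp(t) + exp(t), t*exp(t)]
  [t*exp(t), 3*t*exp(t), -t*exp(t) + exp(t)]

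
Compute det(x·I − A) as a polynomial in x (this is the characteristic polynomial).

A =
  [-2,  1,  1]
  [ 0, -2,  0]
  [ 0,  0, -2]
x^3 + 6*x^2 + 12*x + 8

Expanding det(x·I − A) (e.g. by cofactor expansion or by noting that A is similar to its Jordan form J, which has the same characteristic polynomial as A) gives
  χ_A(x) = x^3 + 6*x^2 + 12*x + 8
which factors as (x + 2)^3. The eigenvalues (with algebraic multiplicities) are λ = -2 with multiplicity 3.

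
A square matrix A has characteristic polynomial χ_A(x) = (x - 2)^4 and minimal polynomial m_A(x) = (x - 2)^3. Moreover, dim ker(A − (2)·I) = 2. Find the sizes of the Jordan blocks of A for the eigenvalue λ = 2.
Block sizes for λ = 2: [3, 1]

Step 1 — from the characteristic polynomial, algebraic multiplicity of λ = 2 is 4. From dim ker(A − (2)·I) = 2, there are exactly 2 Jordan blocks for λ = 2.
Step 2 — from the minimal polynomial, the factor (x − 2)^3 tells us the largest block for λ = 2 has size 3.
Step 3 — with total size 4, 2 blocks, and largest block 3, the block sizes (in nonincreasing order) are [3, 1].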